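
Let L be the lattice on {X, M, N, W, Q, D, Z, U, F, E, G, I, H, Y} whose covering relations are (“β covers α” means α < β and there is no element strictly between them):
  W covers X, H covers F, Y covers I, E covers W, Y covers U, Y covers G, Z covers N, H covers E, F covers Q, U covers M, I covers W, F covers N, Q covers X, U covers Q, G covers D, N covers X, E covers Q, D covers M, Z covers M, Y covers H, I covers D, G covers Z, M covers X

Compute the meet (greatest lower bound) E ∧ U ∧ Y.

Q

Common lower bounds of {E, U, Y}: Q, X.
The greatest among these is Q.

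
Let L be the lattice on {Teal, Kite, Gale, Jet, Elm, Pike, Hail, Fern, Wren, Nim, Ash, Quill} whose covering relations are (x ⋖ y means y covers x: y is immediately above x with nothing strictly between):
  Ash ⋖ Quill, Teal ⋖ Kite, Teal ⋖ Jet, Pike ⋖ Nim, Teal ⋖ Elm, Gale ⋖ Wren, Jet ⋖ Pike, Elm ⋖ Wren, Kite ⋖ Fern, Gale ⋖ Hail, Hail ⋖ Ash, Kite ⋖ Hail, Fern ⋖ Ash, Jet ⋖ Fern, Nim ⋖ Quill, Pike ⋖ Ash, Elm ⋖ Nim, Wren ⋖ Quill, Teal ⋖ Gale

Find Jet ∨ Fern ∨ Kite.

Common upper bounds of {Jet, Fern, Kite}: Ash, Fern, Quill.
The least among these is Fern.

Fern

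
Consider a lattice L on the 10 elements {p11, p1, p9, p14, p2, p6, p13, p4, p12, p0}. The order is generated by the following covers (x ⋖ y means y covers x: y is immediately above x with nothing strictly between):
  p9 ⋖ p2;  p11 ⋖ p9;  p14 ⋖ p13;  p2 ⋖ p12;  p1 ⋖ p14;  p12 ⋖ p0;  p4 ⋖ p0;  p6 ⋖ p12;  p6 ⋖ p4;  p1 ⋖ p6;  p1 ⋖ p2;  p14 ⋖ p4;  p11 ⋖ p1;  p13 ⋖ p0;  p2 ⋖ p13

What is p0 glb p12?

p12

Common lower bounds of {p0, p12}: p1, p11, p12, p2, p6, p9.
The greatest among these is p12.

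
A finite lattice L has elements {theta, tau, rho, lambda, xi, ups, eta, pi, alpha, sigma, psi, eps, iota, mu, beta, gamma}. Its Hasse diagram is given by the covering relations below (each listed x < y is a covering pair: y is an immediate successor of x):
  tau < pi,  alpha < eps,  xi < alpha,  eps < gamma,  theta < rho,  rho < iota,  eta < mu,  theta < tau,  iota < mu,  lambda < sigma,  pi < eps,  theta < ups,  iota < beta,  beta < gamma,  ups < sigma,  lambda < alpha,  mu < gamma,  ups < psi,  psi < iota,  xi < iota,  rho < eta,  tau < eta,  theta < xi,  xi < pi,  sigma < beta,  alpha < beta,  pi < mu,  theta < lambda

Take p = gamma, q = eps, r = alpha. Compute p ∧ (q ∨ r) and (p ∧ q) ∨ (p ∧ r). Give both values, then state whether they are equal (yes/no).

eps; eps; yes

q ∨ r = eps, so p ∧ (q ∨ r) = gamma ∧ eps = eps.
p ∧ q = eps and p ∧ r = alpha, so (p ∧ q) ∨ (p ∧ r) = eps ∨ alpha = eps.
Equal: yes.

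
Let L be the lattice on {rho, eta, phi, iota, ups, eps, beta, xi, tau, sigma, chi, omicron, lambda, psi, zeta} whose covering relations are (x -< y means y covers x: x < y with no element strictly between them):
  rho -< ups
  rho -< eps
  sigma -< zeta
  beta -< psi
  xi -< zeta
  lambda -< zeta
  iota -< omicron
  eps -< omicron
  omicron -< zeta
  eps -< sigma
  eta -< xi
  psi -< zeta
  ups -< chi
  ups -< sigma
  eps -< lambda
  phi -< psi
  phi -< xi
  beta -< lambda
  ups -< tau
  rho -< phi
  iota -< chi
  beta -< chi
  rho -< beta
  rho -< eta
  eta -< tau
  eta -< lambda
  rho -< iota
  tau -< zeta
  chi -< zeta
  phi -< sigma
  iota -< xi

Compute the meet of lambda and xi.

eta

Common lower bounds of {lambda, xi}: eta, rho.
The greatest among these is eta.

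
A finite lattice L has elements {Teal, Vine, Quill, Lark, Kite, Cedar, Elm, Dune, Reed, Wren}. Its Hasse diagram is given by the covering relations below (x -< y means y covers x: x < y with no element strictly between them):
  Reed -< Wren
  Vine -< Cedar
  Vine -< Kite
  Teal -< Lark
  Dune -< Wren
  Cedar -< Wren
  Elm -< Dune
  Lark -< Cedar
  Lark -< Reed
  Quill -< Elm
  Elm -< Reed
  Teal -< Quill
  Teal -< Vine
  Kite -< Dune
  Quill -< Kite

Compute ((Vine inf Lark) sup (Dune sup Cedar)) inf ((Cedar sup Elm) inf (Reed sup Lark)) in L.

Vine ∧ Lark = Teal
Dune ∨ Cedar = Wren
Teal ∨ Wren = Wren
Cedar ∨ Elm = Wren
Reed ∨ Lark = Reed
Wren ∧ Reed = Reed
Wren ∧ Reed = Reed

Reed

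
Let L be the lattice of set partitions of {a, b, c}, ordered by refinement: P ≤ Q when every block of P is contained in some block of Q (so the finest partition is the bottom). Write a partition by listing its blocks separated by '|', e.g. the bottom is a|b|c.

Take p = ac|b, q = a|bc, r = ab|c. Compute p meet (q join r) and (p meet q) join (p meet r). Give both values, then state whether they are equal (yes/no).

ac|b; a|b|c; no

q join r = abc, so p meet (q join r) = ac|b meet abc = ac|b.
p meet q = a|b|c and p meet r = a|b|c, so (p meet q) join (p meet r) = a|b|c join a|b|c = a|b|c.
Equal: no.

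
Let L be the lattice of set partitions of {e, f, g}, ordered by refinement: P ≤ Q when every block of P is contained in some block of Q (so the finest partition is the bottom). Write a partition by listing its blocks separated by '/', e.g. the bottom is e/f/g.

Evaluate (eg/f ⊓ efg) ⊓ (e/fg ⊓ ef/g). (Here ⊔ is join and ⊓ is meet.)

eg/f ∧ efg = eg/f
e/fg ∧ ef/g = e/f/g
eg/f ∧ e/f/g = e/f/g

e/f/g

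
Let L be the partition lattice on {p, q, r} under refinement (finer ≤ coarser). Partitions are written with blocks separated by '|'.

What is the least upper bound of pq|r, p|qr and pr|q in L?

pqr

The join of pq|r, p|qr, pr|q merges any blocks that overlap across the partitions, giving pqr.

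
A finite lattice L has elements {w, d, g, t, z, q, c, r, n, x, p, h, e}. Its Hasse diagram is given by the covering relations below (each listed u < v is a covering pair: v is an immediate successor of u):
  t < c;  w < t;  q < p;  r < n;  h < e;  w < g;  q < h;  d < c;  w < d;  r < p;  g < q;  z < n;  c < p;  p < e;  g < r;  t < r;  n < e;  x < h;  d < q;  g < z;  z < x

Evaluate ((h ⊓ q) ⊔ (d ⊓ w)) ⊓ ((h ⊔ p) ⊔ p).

q

h ∧ q = q
d ∧ w = w
q ∨ w = q
h ∨ p = e
e ∨ p = e
q ∧ e = q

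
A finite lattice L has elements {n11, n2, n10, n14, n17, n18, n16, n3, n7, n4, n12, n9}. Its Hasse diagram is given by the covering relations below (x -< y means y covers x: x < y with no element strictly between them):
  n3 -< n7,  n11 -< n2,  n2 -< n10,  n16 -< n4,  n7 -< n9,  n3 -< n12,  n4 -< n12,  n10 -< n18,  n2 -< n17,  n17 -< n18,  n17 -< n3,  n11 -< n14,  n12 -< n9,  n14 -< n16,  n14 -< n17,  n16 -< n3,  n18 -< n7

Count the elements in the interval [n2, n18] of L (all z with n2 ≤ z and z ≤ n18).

The interval [n2, n18] = {n10, n17, n18, n2}, which has 4 elements.

4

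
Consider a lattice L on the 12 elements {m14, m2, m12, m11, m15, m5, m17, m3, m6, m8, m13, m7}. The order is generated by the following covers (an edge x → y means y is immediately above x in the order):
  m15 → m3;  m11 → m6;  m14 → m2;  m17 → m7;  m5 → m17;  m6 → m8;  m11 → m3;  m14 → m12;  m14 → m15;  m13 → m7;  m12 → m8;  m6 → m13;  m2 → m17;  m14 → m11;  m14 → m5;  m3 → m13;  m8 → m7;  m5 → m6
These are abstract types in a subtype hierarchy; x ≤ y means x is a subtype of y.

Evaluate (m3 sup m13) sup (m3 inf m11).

m3 ∨ m13 = m13
m3 ∧ m11 = m11
m13 ∨ m11 = m13

m13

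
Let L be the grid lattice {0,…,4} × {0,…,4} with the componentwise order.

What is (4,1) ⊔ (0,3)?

(4,3)

Common upper bounds of {(4,1), (0,3)}: (4,3), (4,4).
The least among these is (4,3).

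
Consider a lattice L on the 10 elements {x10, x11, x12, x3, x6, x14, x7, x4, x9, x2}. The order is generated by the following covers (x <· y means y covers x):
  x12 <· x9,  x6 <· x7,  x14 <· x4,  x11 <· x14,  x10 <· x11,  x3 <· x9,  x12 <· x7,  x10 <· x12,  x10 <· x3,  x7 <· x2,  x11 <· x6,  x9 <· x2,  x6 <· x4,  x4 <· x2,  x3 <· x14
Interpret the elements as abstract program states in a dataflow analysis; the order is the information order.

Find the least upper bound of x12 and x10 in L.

x12

Common upper bounds of {x12, x10}: x12, x2, x7, x9.
The least among these is x12.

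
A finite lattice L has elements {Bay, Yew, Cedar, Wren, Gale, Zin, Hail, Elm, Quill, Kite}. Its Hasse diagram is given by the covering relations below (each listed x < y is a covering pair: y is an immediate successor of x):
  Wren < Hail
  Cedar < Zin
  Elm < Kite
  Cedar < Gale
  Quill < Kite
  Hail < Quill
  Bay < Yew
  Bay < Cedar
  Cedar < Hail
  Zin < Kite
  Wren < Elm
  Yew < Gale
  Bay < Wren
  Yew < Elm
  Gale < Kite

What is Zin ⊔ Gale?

Common upper bounds of {Zin, Gale}: Kite.
The least among these is Kite.

Kite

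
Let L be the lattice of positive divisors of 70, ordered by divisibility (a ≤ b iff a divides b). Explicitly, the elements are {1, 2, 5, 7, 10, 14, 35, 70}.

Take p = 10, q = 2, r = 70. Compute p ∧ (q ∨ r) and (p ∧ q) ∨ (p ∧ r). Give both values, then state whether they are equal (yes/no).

10; 10; yes

q ∨ r = 70, so p ∧ (q ∨ r) = 10 ∧ 70 = 10.
p ∧ q = 2 and p ∧ r = 10, so (p ∧ q) ∨ (p ∧ r) = 2 ∨ 10 = 10.
Equal: yes.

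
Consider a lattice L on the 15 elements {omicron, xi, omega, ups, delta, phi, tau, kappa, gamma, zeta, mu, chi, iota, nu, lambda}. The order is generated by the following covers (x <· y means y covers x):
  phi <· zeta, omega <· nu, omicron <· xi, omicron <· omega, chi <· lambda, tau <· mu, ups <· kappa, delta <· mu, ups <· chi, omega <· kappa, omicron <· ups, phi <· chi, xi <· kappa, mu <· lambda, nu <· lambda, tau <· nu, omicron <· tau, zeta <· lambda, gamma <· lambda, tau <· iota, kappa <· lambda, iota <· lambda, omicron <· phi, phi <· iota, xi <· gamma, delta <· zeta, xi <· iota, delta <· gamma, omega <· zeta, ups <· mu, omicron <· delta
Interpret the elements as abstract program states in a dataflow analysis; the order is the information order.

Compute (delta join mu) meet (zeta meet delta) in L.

delta ∨ mu = mu
zeta ∧ delta = delta
mu ∧ delta = delta

delta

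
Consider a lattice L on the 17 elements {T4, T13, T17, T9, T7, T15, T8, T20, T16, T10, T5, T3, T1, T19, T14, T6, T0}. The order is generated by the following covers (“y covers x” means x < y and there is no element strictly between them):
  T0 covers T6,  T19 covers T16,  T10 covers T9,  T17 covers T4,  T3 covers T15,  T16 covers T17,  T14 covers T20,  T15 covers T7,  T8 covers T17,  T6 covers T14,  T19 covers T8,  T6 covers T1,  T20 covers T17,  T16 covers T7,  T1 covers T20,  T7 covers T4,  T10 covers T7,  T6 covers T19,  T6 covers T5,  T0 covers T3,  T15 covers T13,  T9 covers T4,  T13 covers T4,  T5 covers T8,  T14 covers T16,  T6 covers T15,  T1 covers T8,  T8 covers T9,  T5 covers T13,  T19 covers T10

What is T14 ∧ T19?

T16

Common lower bounds of {T14, T19}: T16, T17, T4, T7.
The greatest among these is T16.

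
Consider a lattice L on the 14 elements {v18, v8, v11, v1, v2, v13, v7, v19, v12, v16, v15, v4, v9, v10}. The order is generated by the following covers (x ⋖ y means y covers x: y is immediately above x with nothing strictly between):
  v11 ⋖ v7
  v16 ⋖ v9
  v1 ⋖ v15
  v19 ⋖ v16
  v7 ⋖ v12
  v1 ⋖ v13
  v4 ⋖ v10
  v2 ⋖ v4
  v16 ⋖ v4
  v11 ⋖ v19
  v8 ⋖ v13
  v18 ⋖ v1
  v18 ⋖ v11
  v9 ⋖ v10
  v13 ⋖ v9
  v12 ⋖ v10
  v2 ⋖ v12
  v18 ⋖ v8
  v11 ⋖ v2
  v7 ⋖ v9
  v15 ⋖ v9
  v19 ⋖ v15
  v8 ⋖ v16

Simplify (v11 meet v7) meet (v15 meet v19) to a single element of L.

v11

v11 ∧ v7 = v11
v15 ∧ v19 = v19
v11 ∧ v19 = v11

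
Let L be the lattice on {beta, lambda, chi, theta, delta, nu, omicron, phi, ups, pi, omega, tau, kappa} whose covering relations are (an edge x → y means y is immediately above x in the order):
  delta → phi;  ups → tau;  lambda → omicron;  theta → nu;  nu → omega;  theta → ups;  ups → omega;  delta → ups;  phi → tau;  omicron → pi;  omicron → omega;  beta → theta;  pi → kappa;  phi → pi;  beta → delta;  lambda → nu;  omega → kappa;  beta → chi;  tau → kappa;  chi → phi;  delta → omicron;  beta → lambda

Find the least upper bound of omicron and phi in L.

pi

Common upper bounds of {omicron, phi}: kappa, pi.
The least among these is pi.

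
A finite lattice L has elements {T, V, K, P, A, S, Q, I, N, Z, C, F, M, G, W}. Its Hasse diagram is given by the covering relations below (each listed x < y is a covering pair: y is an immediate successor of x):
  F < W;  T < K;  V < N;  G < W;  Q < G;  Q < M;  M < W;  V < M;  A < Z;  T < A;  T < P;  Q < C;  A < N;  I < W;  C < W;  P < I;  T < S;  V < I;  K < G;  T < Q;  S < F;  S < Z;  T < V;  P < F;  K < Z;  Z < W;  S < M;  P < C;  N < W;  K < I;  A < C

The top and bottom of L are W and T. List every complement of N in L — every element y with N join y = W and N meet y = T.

Need y with N ∨ y = W and N ∧ y = T.
Checking each element gives: F, G, K, P, Q, S.

F, G, K, P, Q, S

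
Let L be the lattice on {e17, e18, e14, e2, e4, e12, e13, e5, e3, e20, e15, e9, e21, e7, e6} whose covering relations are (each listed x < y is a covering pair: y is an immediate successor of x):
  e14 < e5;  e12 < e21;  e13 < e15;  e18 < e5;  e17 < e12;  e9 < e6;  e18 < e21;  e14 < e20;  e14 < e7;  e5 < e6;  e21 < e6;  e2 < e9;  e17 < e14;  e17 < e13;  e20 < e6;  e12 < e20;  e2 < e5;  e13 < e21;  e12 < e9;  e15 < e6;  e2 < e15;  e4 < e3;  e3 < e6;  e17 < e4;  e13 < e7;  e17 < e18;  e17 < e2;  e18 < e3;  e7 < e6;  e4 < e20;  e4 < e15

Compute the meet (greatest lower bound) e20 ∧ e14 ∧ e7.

e14

Common lower bounds of {e20, e14, e7}: e14, e17.
The greatest among these is e14.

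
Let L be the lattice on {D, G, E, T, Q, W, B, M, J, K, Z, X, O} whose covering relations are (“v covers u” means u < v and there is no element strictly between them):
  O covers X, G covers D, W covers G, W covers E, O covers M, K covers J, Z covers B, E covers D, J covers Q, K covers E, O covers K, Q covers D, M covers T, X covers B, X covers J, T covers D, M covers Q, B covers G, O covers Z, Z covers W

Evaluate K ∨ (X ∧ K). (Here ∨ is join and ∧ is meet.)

K

X ∧ K = J
K ∨ J = K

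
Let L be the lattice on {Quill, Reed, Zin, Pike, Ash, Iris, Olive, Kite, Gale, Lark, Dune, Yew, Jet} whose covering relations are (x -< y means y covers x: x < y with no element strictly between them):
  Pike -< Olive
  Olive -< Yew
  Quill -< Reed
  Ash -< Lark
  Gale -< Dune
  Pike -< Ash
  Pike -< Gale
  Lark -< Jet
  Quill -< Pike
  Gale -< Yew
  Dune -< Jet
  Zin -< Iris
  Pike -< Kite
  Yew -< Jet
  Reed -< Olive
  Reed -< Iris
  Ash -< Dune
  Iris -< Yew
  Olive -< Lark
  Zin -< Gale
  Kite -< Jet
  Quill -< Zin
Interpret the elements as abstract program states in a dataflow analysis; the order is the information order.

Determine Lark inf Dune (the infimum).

Common lower bounds of {Lark, Dune}: Ash, Pike, Quill.
The greatest among these is Ash.

Ash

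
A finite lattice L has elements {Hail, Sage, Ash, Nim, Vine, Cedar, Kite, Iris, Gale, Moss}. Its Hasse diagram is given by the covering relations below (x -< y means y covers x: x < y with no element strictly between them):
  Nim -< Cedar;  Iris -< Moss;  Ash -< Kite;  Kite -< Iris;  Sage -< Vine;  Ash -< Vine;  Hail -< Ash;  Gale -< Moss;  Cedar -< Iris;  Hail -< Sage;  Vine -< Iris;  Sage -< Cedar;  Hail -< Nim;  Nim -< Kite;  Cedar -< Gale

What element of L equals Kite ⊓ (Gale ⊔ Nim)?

Nim

Gale ∨ Nim = Gale
Kite ∧ Gale = Nim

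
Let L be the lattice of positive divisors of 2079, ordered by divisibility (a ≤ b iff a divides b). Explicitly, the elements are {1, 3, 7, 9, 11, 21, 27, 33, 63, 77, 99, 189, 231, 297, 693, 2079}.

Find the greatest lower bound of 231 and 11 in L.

In the divisibility order, the meet is the greatest common divisor: gcd(231, 11) = 11.

11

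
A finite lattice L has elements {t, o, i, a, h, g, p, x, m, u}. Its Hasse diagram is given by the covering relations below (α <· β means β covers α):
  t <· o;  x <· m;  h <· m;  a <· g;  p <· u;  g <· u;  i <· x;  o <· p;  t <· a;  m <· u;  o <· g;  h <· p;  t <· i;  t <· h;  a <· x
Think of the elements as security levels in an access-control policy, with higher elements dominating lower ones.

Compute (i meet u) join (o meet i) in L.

i ∧ u = i
o ∧ i = t
i ∨ t = i

i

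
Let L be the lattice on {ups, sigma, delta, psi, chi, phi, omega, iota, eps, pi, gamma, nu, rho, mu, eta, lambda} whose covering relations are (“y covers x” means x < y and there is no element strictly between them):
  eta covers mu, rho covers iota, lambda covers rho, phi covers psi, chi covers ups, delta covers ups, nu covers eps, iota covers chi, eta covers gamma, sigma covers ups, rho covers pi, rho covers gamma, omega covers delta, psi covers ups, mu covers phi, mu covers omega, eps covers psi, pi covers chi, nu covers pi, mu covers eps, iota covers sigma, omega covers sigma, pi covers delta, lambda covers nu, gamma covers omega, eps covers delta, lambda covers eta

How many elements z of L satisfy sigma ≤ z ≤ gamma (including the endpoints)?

The interval [sigma, gamma] = {gamma, omega, sigma}, which has 3 elements.

3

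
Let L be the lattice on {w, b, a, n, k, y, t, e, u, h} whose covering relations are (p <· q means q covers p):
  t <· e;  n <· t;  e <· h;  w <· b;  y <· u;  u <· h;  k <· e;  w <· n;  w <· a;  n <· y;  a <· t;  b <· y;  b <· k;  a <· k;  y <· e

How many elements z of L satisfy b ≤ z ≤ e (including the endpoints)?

The interval [b, e] = {b, e, k, y}, which has 4 elements.

4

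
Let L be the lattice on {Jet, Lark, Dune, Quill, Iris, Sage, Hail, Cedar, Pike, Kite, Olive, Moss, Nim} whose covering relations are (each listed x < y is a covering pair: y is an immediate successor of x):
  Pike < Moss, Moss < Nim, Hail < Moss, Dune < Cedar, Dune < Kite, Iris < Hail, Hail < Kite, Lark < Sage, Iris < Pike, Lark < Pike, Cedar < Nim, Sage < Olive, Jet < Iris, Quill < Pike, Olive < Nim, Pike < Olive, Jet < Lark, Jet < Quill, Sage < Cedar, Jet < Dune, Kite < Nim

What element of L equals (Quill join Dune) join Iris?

Quill ∨ Dune = Nim
Nim ∨ Iris = Nim

Nim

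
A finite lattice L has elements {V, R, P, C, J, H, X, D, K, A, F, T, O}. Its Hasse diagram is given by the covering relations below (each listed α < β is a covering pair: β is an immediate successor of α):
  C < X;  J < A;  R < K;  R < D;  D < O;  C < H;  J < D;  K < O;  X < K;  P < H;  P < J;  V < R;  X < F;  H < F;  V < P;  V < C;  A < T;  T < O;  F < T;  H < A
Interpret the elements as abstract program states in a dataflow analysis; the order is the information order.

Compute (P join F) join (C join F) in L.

P ∨ F = F
C ∨ F = F
F ∨ F = F

F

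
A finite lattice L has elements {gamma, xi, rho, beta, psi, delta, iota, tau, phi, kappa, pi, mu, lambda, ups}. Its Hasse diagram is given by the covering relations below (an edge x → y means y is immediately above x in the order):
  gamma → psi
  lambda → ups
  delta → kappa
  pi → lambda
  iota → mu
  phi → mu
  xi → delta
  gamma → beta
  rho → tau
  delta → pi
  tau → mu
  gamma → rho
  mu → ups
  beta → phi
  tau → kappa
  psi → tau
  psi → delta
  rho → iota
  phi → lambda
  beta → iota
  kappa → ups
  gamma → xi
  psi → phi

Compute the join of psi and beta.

phi

Common upper bounds of {psi, beta}: lambda, mu, phi, ups.
The least among these is phi.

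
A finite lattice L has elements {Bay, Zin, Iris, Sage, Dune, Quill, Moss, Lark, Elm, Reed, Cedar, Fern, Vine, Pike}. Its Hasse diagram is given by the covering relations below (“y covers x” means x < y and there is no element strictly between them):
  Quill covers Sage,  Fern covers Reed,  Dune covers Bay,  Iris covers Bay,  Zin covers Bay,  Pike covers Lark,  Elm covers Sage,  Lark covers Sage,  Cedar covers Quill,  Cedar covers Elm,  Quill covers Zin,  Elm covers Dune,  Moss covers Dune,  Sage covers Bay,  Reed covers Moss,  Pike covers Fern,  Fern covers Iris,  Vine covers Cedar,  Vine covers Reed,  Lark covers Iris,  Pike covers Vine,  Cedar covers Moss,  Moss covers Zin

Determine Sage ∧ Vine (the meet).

Sage

Common lower bounds of {Sage, Vine}: Bay, Sage.
The greatest among these is Sage.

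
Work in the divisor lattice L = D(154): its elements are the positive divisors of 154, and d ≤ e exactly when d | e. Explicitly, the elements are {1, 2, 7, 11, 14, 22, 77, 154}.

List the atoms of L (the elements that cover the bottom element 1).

11, 2, 7

The atoms are exactly the elements that cover 1: 11, 2, 7.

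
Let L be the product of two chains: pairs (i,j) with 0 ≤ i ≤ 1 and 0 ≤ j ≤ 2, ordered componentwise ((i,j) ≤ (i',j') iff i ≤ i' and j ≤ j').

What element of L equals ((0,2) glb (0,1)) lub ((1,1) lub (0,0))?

(0,2) ∧ (0,1) = (0,1)
(1,1) ∨ (0,0) = (1,1)
(0,1) ∨ (1,1) = (1,1)

(1,1)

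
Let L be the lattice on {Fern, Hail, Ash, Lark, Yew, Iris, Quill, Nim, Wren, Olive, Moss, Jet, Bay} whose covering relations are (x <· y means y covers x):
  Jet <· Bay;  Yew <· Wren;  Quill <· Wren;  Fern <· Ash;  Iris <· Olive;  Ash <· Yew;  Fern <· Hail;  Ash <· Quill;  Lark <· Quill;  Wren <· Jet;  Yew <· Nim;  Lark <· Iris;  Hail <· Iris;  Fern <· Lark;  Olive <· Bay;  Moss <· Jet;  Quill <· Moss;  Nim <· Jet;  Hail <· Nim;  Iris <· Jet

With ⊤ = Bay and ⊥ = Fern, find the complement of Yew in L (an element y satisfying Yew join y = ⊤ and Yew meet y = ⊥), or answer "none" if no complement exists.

Olive

Need y with Yew ∨ y = Bay and Yew ∧ y = Fern.
Checking each element gives: Olive.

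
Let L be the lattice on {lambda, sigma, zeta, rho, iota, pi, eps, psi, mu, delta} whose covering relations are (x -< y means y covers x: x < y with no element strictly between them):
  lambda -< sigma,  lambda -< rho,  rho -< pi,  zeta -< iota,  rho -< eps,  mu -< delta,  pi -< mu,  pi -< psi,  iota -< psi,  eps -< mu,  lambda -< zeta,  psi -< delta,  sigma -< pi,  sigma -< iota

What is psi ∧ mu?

Common lower bounds of {psi, mu}: lambda, pi, rho, sigma.
The greatest among these is pi.

pi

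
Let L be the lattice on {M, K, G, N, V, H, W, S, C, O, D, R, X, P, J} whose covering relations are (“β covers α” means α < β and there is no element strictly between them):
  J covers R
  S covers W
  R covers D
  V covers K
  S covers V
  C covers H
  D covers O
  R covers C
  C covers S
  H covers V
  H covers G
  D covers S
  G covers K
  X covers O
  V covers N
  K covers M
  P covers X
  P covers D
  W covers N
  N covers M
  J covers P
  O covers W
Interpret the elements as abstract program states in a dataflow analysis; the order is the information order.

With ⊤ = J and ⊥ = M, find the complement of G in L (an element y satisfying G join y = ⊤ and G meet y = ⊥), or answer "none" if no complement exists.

Need y with G ∨ y = J and G ∧ y = M.
Checking each element gives: X.

X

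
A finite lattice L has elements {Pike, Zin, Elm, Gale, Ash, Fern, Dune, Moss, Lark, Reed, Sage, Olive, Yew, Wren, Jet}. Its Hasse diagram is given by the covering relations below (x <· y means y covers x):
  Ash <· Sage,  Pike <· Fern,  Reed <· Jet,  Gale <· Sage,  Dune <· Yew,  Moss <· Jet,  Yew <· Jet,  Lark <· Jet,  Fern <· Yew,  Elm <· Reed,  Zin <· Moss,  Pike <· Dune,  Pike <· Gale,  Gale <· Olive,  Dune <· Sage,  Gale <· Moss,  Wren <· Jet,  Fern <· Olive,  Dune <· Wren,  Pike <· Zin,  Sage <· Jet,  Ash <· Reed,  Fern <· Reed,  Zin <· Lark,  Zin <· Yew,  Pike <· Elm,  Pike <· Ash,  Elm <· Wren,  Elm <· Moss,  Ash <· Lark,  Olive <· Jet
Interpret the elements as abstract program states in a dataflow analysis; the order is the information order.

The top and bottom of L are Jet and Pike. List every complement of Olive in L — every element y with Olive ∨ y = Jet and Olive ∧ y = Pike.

Need y with Olive ∨ y = Jet and Olive ∧ y = Pike.
Checking each element gives: Ash, Dune, Elm, Lark, Wren, Zin.

Ash, Dune, Elm, Lark, Wren, Zin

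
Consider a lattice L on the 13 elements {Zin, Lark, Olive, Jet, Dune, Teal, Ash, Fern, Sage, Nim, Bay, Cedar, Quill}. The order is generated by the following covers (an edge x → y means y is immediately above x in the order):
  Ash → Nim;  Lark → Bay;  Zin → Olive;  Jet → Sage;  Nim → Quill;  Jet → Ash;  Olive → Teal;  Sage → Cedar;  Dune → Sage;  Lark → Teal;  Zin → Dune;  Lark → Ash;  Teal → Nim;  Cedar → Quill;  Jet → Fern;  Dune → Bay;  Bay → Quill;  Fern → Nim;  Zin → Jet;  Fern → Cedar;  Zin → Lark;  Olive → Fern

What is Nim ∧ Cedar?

Common lower bounds of {Nim, Cedar}: Fern, Jet, Olive, Zin.
The greatest among these is Fern.

Fern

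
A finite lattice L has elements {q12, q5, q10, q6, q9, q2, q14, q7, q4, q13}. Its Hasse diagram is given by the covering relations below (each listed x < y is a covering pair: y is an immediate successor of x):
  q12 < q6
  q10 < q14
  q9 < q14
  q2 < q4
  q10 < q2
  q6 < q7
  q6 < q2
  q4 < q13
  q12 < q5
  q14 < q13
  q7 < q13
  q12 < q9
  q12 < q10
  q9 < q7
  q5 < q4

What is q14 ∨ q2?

Common upper bounds of {q14, q2}: q13.
The least among these is q13.

q13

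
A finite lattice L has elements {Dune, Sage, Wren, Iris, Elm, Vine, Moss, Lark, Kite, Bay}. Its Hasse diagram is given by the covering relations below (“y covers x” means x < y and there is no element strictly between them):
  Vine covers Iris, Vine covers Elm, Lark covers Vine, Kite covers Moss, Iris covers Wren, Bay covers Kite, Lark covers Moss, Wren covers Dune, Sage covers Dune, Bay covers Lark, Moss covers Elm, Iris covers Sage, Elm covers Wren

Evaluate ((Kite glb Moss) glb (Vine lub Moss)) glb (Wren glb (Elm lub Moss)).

Wren

Kite ∧ Moss = Moss
Vine ∨ Moss = Lark
Moss ∧ Lark = Moss
Elm ∨ Moss = Moss
Wren ∧ Moss = Wren
Moss ∧ Wren = Wren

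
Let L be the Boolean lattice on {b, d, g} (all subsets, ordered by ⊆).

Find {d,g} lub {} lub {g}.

{d,g}

Common upper bounds of {{d,g}, {}, {g}}: {b,d,g}, {d,g}.
The least among these is {d,g}.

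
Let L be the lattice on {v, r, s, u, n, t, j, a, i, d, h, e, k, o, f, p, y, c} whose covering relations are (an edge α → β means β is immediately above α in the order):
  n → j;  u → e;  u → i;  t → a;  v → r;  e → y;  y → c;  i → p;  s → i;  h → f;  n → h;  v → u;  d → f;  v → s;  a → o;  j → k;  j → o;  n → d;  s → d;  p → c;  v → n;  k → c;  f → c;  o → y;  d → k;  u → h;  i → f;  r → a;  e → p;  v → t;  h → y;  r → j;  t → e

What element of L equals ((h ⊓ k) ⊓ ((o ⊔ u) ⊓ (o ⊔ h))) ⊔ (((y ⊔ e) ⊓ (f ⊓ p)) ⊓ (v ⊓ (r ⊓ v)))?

h ∧ k = n
o ∨ u = y
o ∨ h = y
y ∧ y = y
n ∧ y = n
y ∨ e = y
f ∧ p = i
y ∧ i = u
r ∧ v = v
v ∧ v = v
u ∧ v = v
n ∨ v = n

n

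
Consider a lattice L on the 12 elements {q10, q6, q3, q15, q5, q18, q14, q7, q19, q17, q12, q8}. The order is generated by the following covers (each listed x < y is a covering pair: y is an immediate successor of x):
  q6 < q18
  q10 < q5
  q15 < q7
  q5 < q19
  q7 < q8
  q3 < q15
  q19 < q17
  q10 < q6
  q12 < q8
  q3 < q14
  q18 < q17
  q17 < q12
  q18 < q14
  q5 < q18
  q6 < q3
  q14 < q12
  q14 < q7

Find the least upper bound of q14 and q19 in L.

q12

Common upper bounds of {q14, q19}: q12, q8.
The least among these is q12.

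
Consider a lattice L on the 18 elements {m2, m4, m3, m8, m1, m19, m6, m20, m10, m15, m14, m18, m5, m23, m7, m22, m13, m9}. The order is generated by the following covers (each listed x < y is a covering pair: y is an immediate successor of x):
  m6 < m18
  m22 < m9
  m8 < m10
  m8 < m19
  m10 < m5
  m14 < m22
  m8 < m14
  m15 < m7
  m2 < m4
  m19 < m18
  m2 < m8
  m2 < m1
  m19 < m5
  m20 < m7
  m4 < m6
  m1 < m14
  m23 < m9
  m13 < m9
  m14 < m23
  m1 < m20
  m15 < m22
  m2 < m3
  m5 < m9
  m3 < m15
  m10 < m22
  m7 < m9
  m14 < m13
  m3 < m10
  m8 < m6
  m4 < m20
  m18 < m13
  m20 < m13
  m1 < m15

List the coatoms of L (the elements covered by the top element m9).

m13, m22, m23, m5, m7

The coatoms are exactly the elements covered by m9: m13, m22, m23, m5, m7.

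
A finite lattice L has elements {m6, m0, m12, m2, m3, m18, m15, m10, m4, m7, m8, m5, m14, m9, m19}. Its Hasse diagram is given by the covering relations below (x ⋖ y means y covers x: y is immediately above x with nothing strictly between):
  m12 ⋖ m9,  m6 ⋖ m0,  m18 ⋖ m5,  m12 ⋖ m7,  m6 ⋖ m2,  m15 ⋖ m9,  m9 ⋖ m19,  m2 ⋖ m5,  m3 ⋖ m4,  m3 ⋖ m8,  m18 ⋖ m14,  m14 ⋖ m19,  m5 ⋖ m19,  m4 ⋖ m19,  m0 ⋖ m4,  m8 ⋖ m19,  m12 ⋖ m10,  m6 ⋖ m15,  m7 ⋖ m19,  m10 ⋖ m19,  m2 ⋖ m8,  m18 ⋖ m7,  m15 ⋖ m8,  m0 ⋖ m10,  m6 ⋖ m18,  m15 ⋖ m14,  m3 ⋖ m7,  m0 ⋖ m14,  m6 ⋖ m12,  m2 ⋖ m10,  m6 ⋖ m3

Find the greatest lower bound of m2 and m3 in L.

Common lower bounds of {m2, m3}: m6.
The greatest among these is m6.

m6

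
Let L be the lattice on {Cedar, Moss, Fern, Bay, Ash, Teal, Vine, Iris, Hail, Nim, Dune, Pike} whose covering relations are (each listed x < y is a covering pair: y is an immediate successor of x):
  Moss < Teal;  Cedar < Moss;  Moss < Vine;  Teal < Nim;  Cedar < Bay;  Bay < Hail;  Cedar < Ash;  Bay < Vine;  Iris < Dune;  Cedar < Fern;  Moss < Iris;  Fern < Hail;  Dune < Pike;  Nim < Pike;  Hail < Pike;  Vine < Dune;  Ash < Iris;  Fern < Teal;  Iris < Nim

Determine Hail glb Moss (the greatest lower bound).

Common lower bounds of {Hail, Moss}: Cedar.
The greatest among these is Cedar.

Cedar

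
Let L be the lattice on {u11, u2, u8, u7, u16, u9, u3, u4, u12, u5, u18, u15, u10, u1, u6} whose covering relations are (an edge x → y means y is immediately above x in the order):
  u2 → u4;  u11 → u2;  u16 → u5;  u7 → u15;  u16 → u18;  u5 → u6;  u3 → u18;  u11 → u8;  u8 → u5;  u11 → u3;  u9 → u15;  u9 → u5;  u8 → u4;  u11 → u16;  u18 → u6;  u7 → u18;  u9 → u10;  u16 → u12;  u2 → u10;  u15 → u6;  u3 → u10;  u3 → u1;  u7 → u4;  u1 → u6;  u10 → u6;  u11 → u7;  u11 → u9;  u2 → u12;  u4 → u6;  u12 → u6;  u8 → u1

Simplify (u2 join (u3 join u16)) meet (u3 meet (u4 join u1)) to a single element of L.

u3 ∨ u16 = u18
u2 ∨ u18 = u6
u4 ∨ u1 = u6
u3 ∧ u6 = u3
u6 ∧ u3 = u3

u3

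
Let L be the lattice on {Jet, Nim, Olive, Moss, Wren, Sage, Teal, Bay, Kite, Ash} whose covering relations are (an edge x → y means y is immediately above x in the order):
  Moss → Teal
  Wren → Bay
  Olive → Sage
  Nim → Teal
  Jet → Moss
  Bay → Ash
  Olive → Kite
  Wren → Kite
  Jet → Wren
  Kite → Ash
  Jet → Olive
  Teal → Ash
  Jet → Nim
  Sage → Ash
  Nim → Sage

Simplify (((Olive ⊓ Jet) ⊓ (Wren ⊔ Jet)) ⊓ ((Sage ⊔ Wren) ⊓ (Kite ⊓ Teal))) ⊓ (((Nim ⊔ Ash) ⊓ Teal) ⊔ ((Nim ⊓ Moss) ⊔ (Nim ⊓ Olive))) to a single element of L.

Olive ∧ Jet = Jet
Wren ∨ Jet = Wren
Jet ∧ Wren = Jet
Sage ∨ Wren = Ash
Kite ∧ Teal = Jet
Ash ∧ Jet = Jet
Jet ∧ Jet = Jet
Nim ∨ Ash = Ash
Ash ∧ Teal = Teal
Nim ∧ Moss = Jet
Nim ∧ Olive = Jet
Jet ∨ Jet = Jet
Teal ∨ Jet = Teal
Jet ∧ Teal = Jet

Jet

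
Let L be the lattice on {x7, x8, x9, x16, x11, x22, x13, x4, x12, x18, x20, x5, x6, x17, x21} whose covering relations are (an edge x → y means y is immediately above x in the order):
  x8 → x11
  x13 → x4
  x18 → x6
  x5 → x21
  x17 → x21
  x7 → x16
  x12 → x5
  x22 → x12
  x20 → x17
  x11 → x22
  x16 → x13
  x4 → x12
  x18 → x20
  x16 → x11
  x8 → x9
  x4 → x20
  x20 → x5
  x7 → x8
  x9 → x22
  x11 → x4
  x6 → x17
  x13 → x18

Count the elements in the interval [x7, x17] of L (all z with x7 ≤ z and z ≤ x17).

10

The interval [x7, x17] = {x11, x13, x16, x17, x18, x20, x4, x6, x7, x8}, which has 10 elements.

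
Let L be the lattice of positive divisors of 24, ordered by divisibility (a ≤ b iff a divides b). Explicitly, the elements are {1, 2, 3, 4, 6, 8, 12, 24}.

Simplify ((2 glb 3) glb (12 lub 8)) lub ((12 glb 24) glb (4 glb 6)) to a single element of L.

2 ∧ 3 = 1
12 ∨ 8 = 24
1 ∧ 24 = 1
12 ∧ 24 = 12
4 ∧ 6 = 2
12 ∧ 2 = 2
1 ∨ 2 = 2

2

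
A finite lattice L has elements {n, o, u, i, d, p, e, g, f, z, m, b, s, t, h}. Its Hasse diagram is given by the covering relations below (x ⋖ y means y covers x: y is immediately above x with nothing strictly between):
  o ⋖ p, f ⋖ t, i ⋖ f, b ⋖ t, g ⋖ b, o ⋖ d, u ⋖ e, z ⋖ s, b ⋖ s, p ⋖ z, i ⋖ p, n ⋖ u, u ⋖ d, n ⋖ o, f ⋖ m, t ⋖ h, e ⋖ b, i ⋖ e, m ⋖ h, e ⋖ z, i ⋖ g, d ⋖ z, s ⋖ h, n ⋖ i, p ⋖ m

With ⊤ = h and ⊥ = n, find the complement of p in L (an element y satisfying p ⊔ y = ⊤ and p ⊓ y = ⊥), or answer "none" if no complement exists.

For every candidate y, either p ∨ y ≠ h or p ∧ y ≠ n; no complement exists.

none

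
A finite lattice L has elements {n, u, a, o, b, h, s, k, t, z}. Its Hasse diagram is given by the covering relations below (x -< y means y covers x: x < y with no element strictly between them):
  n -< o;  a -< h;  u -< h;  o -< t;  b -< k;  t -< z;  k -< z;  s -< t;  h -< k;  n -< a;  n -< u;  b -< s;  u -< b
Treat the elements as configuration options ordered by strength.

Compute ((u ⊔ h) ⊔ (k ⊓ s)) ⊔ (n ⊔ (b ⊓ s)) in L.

u ∨ h = h
k ∧ s = b
h ∨ b = k
b ∧ s = b
n ∨ b = b
k ∨ b = k

k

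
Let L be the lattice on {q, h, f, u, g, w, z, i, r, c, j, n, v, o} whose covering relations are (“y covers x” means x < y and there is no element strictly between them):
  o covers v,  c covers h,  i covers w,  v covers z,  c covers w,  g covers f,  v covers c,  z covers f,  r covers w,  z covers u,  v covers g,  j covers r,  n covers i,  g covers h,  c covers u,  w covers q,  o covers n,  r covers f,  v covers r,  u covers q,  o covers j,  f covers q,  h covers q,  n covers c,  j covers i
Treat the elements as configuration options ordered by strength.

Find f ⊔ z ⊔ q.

Common upper bounds of {f, z, q}: o, v, z.
The least among these is z.

z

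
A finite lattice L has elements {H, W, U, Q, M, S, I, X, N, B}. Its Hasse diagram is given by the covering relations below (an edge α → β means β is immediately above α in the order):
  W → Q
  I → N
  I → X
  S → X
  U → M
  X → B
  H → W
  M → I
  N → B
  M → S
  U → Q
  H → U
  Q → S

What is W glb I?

Common lower bounds of {W, I}: H.
The greatest among these is H.

H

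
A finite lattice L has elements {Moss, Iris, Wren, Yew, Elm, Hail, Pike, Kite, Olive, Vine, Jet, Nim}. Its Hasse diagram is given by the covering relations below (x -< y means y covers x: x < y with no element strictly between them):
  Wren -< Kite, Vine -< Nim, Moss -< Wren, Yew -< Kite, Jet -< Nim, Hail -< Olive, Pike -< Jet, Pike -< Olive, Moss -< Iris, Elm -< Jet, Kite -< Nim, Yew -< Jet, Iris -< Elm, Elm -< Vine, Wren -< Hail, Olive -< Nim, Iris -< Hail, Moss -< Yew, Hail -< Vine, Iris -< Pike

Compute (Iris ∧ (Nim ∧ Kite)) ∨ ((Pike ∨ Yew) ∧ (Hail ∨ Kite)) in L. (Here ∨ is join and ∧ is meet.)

Nim ∧ Kite = Kite
Iris ∧ Kite = Moss
Pike ∨ Yew = Jet
Hail ∨ Kite = Nim
Jet ∧ Nim = Jet
Moss ∨ Jet = Jet

Jet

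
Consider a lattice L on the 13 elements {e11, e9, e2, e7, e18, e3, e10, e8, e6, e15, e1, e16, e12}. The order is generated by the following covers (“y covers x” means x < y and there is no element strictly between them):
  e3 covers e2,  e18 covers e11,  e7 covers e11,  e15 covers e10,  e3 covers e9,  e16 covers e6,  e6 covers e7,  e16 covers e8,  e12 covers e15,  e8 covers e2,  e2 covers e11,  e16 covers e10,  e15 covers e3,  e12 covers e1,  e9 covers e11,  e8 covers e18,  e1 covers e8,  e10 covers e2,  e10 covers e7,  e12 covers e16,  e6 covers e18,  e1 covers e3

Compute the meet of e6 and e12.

e6

Common lower bounds of {e6, e12}: e11, e18, e6, e7.
The greatest among these is e6.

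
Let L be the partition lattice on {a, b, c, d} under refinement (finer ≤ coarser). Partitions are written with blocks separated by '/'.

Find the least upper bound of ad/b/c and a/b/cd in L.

Common upper bounds of {ad/b/c, a/b/cd}: abcd, acd/b.
The least among these is acd/b.

acd/b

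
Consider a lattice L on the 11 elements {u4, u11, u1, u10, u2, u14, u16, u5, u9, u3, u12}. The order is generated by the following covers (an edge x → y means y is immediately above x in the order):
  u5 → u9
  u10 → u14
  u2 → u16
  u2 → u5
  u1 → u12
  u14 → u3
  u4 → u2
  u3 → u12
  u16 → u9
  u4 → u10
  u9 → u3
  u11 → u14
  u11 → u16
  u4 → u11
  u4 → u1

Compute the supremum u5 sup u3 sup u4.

u3

Common upper bounds of {u5, u3, u4}: u12, u3.
The least among these is u3.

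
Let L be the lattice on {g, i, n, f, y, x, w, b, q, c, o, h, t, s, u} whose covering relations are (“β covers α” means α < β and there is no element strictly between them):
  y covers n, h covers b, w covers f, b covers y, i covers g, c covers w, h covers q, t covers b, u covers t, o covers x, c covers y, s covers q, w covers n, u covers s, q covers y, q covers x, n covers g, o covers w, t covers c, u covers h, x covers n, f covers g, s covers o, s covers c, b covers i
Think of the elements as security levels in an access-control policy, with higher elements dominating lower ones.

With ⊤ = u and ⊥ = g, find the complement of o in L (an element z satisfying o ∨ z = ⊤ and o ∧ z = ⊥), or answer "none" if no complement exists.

Need z with o ∨ z = u and o ∧ z = g.
Checking each element gives: i.

i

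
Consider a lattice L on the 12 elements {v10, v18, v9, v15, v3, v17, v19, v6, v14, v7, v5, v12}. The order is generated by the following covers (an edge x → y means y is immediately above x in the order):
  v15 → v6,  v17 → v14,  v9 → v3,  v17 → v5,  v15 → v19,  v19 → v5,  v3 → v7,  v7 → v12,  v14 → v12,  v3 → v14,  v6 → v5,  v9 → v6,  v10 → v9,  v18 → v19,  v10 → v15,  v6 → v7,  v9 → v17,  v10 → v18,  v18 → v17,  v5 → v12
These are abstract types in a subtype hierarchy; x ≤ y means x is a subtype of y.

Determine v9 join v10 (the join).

Common upper bounds of {v9, v10}: v12, v14, v17, v3, v5, v6, v7, v9.
The least among these is v9.

v9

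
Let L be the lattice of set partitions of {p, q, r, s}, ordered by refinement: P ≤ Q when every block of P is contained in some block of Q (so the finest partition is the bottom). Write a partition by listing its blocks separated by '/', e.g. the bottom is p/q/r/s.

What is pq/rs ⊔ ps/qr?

pqrs

Common upper bounds of {pq/rs, ps/qr}: pqrs.
The least among these is pqrs.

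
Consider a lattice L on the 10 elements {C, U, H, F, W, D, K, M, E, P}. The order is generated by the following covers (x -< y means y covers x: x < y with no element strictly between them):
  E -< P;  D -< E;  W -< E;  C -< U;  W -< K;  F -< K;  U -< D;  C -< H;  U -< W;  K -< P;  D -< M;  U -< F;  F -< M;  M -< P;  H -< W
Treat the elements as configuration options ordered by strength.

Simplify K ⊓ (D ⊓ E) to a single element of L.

D ∧ E = D
K ∧ D = U

U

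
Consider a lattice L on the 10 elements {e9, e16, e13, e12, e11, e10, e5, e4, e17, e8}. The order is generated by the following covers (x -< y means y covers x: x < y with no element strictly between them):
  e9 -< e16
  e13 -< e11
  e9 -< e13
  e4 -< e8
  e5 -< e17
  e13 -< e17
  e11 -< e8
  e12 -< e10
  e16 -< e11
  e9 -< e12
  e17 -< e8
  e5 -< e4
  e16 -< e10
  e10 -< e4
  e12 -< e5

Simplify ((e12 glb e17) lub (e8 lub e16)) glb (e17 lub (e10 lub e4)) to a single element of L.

e12 ∧ e17 = e12
e8 ∨ e16 = e8
e12 ∨ e8 = e8
e10 ∨ e4 = e4
e17 ∨ e4 = e8
e8 ∧ e8 = e8

e8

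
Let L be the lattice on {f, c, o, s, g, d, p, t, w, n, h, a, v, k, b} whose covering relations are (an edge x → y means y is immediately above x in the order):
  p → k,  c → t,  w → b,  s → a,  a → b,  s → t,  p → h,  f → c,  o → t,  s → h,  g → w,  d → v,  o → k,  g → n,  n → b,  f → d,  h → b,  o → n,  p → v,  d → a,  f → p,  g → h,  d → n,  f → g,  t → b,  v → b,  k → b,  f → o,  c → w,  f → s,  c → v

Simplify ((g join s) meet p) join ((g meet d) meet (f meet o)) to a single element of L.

g ∨ s = h
h ∧ p = p
g ∧ d = f
f ∧ o = f
f ∧ f = f
p ∨ f = p

p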